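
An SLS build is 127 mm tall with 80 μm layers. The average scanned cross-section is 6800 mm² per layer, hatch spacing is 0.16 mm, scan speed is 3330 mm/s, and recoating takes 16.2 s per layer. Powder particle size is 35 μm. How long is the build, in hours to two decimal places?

Layers = ⌈127/0.08⌉ = 1588.
Per-layer scan distance = 6800 / 0.16 = 42500 mm.
Laser time per layer: 42500 / 3330 → 12.7628 s.
Layer cycle: 12.7628 + 16.2 → 28.9628 s.
1588 layers × 28.9628 s/layer = 45992.9264 s, i.e. 12.78 hours.

12.78 hours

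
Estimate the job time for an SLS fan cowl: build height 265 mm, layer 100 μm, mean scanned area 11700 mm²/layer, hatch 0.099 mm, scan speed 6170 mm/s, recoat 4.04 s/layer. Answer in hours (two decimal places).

17.07 hours

Layers = ⌈265/0.1⌉ = 2650.
Scan path per layer: 11700 / 0.099 → 118181.8 mm.
Laser time per layer: 118181.8 / 6170 → 19.1543 s.
Per-layer time = 19.1543 + 4.04, so 23.1943 s.
Total: 2650 × 23.1943 s = 61464.895 s → 17.07 hours.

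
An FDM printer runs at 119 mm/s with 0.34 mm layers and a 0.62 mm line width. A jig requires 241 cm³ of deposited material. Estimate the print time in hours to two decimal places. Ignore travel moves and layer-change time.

Extrusion cross-section: 0.34 × 0.62 → 0.2108 mm².
Toolpath length = 241 cm³ / 0.2108 mm² = 241000 / 0.2108 = 1143263.8 mm.
Time extruding: 1143263.8 / 119 → 9607.3 s.
Converting: 9607.3 s = 2.67 hours.

2.67 hours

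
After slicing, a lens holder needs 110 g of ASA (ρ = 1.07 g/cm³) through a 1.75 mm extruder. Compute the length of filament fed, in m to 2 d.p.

Volume = 110 g / 1.07 g·cm⁻³ = 102.8037 cm³ = 102803.7 mm³.
Filament cross-section = π × (1.75/2)² = 2.4053 mm².
L = V/A = 102803.7/2.4053 = 42740.49 mm → 42.74 m.

42.74 m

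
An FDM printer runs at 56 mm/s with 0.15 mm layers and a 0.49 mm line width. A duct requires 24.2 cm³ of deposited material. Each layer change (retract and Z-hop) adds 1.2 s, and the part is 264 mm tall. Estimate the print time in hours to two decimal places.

Extrusion cross-section: 0.15 × 0.49 → 0.0735 mm².
Total extruded path = 24200/0.0735 = 329251.7 mm.
Time extruding: 329251.7 / 56 → 5879.5 s.
Number of layers: 264 / 0.15 → 1760 (rounded up).
Non-print overhead = 1760 × 1.2, so 2112 s.
Altogether 5879.5 + 2112 = 7991.5 s, i.e. 2.22 hours.

2.22 hours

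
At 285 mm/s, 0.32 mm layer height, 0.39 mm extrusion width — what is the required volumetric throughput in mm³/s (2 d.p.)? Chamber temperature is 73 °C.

35.57

Bead cross-section = 0.32 × 0.39, so 0.1248 mm².
Volumetric flow = 285 × 0.1248 = 35.57 mm³/s.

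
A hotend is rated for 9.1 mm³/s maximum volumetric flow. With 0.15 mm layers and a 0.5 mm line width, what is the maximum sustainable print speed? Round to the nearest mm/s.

121 mm/s

Extrusion cross-section = 0.15 × 0.5 = 0.075 mm².
v_max = Q/A = 9.1/0.075 = 121.33 mm/s → 121 mm/s.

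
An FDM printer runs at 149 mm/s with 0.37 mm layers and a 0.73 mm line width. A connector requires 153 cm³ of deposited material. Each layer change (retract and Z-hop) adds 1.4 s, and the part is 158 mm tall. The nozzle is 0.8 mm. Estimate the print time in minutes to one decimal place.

Bead cross-section = 0.37 × 0.73, so 0.2701 mm².
Path length: 153000 mm³ / 0.2701 mm² → 566456.9 mm.
Time extruding = 566456.9 / 149, so 3801.7 s.
Layers = ⌈158/0.37⌉ = 428.
Z-hop total: 428 × 1.4 → 599.2 s.
Altogether 3801.7 + 599.2 = 4400.9 s, i.e. 73.3 minutes.

73.3 minutes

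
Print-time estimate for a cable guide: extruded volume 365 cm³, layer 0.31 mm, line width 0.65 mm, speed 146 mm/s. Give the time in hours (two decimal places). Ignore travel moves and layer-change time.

Bead cross-section: 0.31 × 0.65 → 0.2015 mm².
Total extruded path = 365000/0.2015 = 1811414.4 mm.
Time extruding = 1811414.4 / 146, so 12406.9 s.
That's 12406.9 s → 3.45 hours.

3.45 hours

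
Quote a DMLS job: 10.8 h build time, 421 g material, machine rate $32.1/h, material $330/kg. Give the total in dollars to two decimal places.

Machine-time cost = 32.1 × 10.8 = $346.68.
Material cost = 330 × 421/1000, so $138.93.
Job cost: 346.68 + 138.93 = $485.61.

$485.61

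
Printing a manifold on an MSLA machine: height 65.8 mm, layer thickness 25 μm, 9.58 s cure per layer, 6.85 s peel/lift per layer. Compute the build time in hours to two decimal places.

Layer count = ceil(65.8 / 0.025) = 2632.
Cycle time = 9.58 + 6.85, so 16.43 s.
Total = 2632 × 16.43 = 43243.76 s = 12.01 hours.

12.01 hours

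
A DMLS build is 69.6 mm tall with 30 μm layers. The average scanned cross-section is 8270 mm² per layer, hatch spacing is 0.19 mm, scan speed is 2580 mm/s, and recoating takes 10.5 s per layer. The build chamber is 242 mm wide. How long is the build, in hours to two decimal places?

Number of layers: 69.6 / 0.03 → 2320 (rounded up).
Scan path per layer = 8270 / 0.19 = 43526.3 mm.
Per-layer scan time = 43526.3 / 2580 = 16.8707 s.
Time per layer: 16.8707 + 10.5 → 27.3707 s.
Build time = 2320 × 27.3707 = 63500.024 s = 17.64 hours.

17.64 hours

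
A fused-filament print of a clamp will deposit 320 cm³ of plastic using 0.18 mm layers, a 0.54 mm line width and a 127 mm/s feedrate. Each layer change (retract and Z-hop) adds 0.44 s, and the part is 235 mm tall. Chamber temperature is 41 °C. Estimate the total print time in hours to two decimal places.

7.36 hours

Bead cross-section: 0.18 × 0.54 → 0.0972 mm².
Path length: 320000 mm³ / 0.0972 mm² → 3292181.1 mm.
Extrusion time: 3292181.1 / 127 → 25922.7 s.
Layer count = ceil(235 / 0.18) = 1306.
Z-hop total = 1306 × 0.44, so 574.64 s.
Total = 25922.7 + 574.64 = 26497.34 s = 7.36 hours.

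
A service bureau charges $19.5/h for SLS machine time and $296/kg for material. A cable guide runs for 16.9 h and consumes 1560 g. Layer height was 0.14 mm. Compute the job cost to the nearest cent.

$791.31

Machine-time cost: 19.5 × 16.9 → $329.55.
Material cost: 296 × 1560/1000 → $461.76.
Job cost: 329.55 + 461.76 = $791.31.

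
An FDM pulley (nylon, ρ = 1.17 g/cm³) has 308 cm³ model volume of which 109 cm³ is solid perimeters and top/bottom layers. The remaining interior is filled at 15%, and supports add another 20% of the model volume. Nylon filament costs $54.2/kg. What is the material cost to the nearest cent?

Volume inside the shell = 308 − 109 = 199 cm³.
Deposited infill = 0.15 × 199, so 29.85 cm³.
Support = 0.20 × 308 = 61.6 cm³.
Total printed volume = 109 + 29.85 + 61.6 = 200.45 cm³.
Mass: 200.45 × 1.17 → 234.5265 g.
Cost = 234.5265 g / 1000 × $54.2/kg = $12.71.

$12.71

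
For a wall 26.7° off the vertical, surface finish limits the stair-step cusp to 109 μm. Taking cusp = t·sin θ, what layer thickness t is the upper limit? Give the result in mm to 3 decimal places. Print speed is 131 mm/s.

0.243 mm

t = h_c / sin θ = 0.109 / 0.4493 = 0.243 mm.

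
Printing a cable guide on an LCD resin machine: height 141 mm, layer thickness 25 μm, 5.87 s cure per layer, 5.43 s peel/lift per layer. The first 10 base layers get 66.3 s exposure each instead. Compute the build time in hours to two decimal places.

17.87 hours

Layers = ⌈141/0.025⌉ = 5640.
Base layers = 10 × (66.3 + 5.43) = 717.3 s.
Regular layers = 5630 × (5.87 + 5.43), so 63619 s.
Sum: 717.3 + 63619 = 64336.3 s → 17.87 hours.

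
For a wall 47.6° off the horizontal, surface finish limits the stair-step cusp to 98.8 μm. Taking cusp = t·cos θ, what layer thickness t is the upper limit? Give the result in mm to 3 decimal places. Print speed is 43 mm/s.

0.147 mm

t = h_c / cos θ = 0.0988 / 0.6743 = 0.147 mm.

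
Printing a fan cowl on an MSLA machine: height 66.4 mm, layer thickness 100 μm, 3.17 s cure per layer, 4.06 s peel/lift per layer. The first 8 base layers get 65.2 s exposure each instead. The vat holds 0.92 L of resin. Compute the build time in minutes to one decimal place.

88.3 minutes

Number of layers: 66.4 / 0.1 → 664 (rounded up).
Base layers = 8 × (65.2 + 4.06) = 554.08 s.
Normal layers = 656 × (3.17 + 4.06) = 4742.88 s.
Sum: 554.08 + 4742.88 = 5296.96 s → 88.3 minutes.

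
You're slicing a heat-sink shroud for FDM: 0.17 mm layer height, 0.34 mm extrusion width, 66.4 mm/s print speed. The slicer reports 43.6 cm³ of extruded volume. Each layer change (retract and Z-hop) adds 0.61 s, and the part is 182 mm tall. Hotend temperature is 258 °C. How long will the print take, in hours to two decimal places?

Bead cross-section = 0.17 × 0.34 = 0.0578 mm².
Toolpath length = 43.6 cm³ / 0.0578 mm² = 43600 / 0.0578 = 754325.3 mm.
Extrusion time = 754325.3 / 66.4, so 11360.3 s.
Layer count = ceil(182 / 0.17) = 1071.
Non-print overhead = 1071 × 0.61 = 653.31 s.
Altogether 11360.3 + 653.31 = 12013.61 s, i.e. 3.34 hours.

3.34 hours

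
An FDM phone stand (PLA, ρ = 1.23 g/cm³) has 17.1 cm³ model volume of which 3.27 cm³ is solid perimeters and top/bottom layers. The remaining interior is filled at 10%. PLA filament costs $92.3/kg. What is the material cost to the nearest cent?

Infill region: 17.1 − 3.27 → 13.83 cm³.
Deposited infill: 0.10 × 13.83 → 1.383 cm³.
Total printed volume = 3.27 + 1.383 = 4.653 cm³.
Mass: 4.653 × 1.23 → 5.72319 g.
At $92.3/kg: 5.72319/1000 × 92.3 = $0.53.

$0.53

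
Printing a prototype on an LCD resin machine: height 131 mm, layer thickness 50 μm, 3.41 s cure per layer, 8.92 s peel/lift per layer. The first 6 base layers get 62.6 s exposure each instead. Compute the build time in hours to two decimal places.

9.07 hours

Layers = ⌈131/0.05⌉ = 2620.
Bottom layers: 6 × (62.6 + 8.92) → 429.12 s.
Remaining layers = 2614 × (3.41 + 8.92) = 32230.62 s.
Total = 429.12 + 32230.62 = 32659.74 s = 9.07 hours.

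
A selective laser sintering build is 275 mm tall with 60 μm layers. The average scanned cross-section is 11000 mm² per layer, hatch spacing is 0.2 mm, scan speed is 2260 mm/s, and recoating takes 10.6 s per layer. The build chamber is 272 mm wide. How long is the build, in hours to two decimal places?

44.49 hours

Number of layers: 275 / 0.06 → 4584 (rounded up).
Scan path per layer: 11000 / 0.2 → 55000 mm.
Scan time per layer: 55000 / 2260 → 24.3363 s.
Per-layer time = 24.3363 + 10.6, so 34.9363 s.
4584 layers × 34.9363 s/layer = 160147.9992 s, i.e. 44.49 hours.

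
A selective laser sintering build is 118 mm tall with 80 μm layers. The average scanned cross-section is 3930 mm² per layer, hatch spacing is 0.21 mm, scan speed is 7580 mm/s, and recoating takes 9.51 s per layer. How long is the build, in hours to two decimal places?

4.91 hours

Layers = ⌈118/0.08⌉ = 1475.
Hatch length per layer: 3930 / 0.21 → 18714.3 mm.
Per-layer scan time = 18714.3 / 7580, so 2.4689 s.
Time per layer: 2.4689 + 9.51 → 11.9789 s.
1475 layers × 11.9789 s/layer = 17668.8775 s, i.e. 4.91 hours.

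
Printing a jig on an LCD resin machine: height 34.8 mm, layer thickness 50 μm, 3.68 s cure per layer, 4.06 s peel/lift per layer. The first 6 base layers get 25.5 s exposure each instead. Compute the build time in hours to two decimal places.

1.53 hours

Layers = ⌈34.8/0.05⌉ = 696.
Base layers = 6 × (25.5 + 4.06), so 177.36 s.
Remaining layers = 690 × (3.68 + 4.06) = 5340.6 s.
Sum: 177.36 + 5340.6 = 5517.96 s → 1.53 hours.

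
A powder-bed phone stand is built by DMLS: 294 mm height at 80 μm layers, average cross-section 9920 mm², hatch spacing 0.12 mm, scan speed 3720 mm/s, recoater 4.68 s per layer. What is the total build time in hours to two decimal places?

Number of layers: 294 / 0.08 → 3675 (rounded up).
Per-layer scan distance = 9920 / 0.12, so 82666.7 mm.
Scan time per layer = 82666.7 / 3720 = 22.2222 s.
Layer cycle: 22.2222 + 4.68 → 26.9022 s.
Build time = 3675 × 26.9022 = 98865.585 s = 27.46 hours.

27.46 hours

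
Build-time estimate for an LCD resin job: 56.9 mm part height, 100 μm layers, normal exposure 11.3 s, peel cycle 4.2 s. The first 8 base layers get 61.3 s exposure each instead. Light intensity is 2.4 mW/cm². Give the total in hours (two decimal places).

Layers = ⌈56.9/0.1⌉ = 569.
Burn-in layers = 8 × (61.3 + 4.2) = 524 s.
Regular layers = 561 × (11.3 + 4.2), so 8695.5 s.
Sum: 524 + 8695.5 = 9219.5 s → 2.56 hours.

2.56 hours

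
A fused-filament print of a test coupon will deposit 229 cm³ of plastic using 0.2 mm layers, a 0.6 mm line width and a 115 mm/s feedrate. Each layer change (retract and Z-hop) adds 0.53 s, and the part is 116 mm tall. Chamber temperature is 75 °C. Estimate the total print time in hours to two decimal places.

4.69 hours

Bead cross-section = 0.2 × 0.6 = 0.12 mm².
Path length: 229000 mm³ / 0.12 mm² → 1908333.3 mm.
Extrusion time: 1908333.3 / 115 → 16594.2 s.
Number of layers: 116 / 0.2 → 580 (rounded up).
Layer-change overhead = 580 × 0.53 = 307.4 s.
Altogether 16594.2 + 307.4 = 16901.6 s, i.e. 4.69 hours.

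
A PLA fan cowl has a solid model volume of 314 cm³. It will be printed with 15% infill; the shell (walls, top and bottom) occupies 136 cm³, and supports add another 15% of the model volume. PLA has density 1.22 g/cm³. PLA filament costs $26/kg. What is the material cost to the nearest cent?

Volume inside the shell: 314 − 136 → 178 cm³.
Infill deposited: 0.15 × 178 → 26.7 cm³.
Support: 0.15 × 314 → 47.1 cm³.
Deposited volume = 136 + 26.7 + 47.1 = 209.8 cm³.
Mass = 209.8 × 1.22, so 255.956 g.
Cost = 255.956 g / 1000 × $26/kg = $6.65.

$6.65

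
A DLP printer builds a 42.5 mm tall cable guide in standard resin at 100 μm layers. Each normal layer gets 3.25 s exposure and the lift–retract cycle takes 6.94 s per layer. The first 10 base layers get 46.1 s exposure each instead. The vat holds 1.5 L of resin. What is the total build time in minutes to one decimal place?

79.3 minutes

Number of layers: 42.5 / 0.1 → 425 (rounded up).
Burn-in layers = 10 × (46.1 + 6.94) = 530.4 s.
Normal layers: 415 × (3.25 + 6.94) → 4228.85 s.
Sum: 530.4 + 4228.85 = 4759.25 s → 79.3 minutes.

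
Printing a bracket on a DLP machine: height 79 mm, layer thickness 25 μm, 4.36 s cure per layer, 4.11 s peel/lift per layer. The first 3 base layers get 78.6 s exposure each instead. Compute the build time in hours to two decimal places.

Layer count = ceil(79 / 0.025) = 3160.
Burn-in layers = 3 × (78.6 + 4.11), so 248.13 s.
Remaining layers = 3157 × (4.36 + 4.11), so 26739.79 s.
Sum: 248.13 + 26739.79 = 26987.92 s → 7.50 hours.

7.50 hours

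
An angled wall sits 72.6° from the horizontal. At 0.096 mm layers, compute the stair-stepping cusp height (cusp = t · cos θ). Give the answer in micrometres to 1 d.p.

h_c = t·cos θ = 0.096 × 0.2990 = 0.028704 mm (28.7 μm).

28.7 μm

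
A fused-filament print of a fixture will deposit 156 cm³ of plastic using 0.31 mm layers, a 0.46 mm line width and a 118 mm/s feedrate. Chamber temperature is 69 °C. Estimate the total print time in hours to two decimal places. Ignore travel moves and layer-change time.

2.58 hours

Extrusion cross-section = 0.31 × 0.46 = 0.1426 mm².
Toolpath length = 156 cm³ / 0.1426 mm² = 156000 / 0.1426 = 1093969.1 mm.
Print-move time = 1093969.1 / 118 = 9270.9 s.
9270.9 s = 2.58 hours.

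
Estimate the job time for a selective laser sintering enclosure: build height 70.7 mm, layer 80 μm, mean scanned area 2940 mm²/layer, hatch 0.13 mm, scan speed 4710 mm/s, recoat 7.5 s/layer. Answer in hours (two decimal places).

Layers = ⌈70.7/0.08⌉ = 884.
Per-layer scan distance: 2940 / 0.13 → 22615.4 mm.
Per-layer scan time = 22615.4 / 4710, so 4.8016 s.
Per-layer time = 4.8016 + 7.5 = 12.3016 s.
884 layers × 12.3016 s/layer = 10874.6144 s, i.e. 3.02 hours.

3.02 hours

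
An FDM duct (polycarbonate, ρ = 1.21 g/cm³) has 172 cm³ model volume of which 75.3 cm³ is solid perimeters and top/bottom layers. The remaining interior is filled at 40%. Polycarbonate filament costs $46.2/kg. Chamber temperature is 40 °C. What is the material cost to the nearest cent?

$6.37

Volume inside the shell = 172 − 75.3 = 96.7 cm³.
Infill volume: 0.40 × 96.7 → 38.68 cm³.
Deposited volume = 75.3 + 38.68, so 113.98 cm³.
Mass = 113.98 × 1.21 = 137.9158 g.
At $46.2/kg: 137.9158/1000 × 46.2 = $6.37.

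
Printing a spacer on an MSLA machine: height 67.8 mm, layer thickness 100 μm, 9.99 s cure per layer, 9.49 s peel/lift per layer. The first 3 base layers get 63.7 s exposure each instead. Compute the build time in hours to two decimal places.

Number of layers: 67.8 / 0.1 → 678 (rounded up).
Burn-in layers: 3 × (63.7 + 9.49) → 219.57 s.
Normal layers = 675 × (9.99 + 9.49) = 13149 s.
Sum: 219.57 + 13149 = 13368.57 s → 3.71 hours.

3.71 hours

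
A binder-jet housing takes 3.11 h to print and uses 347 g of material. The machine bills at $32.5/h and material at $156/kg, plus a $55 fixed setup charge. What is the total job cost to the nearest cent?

$210.21

Time charge: 32.5 × 3.11 → $101.075.
Material charge = 156 × 347/1000, so $54.132.
Total = 101.075 + 54.132 + 55 = 210.207 ≈ $210.21.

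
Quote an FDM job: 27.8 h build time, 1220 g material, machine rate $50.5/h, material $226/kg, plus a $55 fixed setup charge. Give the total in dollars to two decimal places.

$1734.62

Time charge = 50.5 × 27.8 = $1403.90.
Feedstock cost = 226 × 1220/1000, so $275.72.
Adding setup: 1403.90 + 275.72 + 55 → $1734.62.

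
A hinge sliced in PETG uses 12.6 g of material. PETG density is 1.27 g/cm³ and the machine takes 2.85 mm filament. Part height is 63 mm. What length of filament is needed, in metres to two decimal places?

1.56 m

Extruded volume: 12.6/1.27 = 9.9213 cm³ (9921.3 mm³).
A = π r² = π × 1.425² = 6.3794 mm².
Length = 9921.3 / 6.3794 = 1555.21 mm = 1.56 m.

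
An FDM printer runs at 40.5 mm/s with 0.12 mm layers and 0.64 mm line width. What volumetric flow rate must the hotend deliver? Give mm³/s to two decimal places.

3.11

A = 0.12 × 0.64, so 0.0768 mm².
Q = v·A = 40.5 × 0.0768 = 3.11 mm³/s.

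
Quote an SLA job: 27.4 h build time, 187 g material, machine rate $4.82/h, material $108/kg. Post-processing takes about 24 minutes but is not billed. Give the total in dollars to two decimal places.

$152.26

Machine cost: 4.82 × 27.4 → $132.068.
Feedstock cost = 108 × 187/1000 = $20.196.
Job cost: 132.068 + 20.196 = 152.264 ≈ $152.26.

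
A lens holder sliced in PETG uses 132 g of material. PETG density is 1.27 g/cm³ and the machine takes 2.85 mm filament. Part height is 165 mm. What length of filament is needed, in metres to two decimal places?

16.29 m

Volume = 132 g / 1.27 g·cm⁻³ = 103.937 cm³ = 103937 mm³.
Filament cross-section = π × (2.85/2)² = 6.3794 mm².
L = V/A = 103937/6.3794 = 16292.6 mm → 16.29 m.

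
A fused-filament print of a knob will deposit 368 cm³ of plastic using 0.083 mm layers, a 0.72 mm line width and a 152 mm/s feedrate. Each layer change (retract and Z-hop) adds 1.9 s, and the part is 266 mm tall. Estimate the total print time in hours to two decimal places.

12.95 hours

Bead cross-section: 0.083 × 0.72 → 0.05976 mm².
Total extruded path = 368000/0.05976 = 6157965.2 mm.
Time extruding: 6157965.2 / 152 → 40512.9 s.
Number of layers: 266 / 0.083 → 3205 (rounded up).
Z-hop total = 3205 × 1.9 = 6089.5 s.
Altogether 40512.9 + 6089.5 = 46602.4 s, i.e. 12.95 hours.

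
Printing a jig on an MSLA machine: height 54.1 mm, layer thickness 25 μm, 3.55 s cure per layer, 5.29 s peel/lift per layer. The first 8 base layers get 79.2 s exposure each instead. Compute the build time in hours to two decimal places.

Layer count = ceil(54.1 / 0.025) = 2164.
Burn-in layers = 8 × (79.2 + 5.29) = 675.92 s.
Normal layers = 2156 × (3.55 + 5.29) = 19059.04 s.
Total = 675.92 + 19059.04 = 19734.96 s = 5.48 hours.

5.48 hours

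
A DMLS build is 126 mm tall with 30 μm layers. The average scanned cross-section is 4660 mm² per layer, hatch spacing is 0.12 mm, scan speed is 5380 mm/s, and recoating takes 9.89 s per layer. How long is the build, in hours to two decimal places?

Number of layers: 126 / 0.03 → 4200 (rounded up).
Hatch length per layer = 4660 / 0.12, so 38833.3 mm.
Laser time per layer: 38833.3 / 5380 → 7.2181 s.
Per-layer time: 7.2181 + 9.89 → 17.1081 s.
Build time = 4200 × 17.1081 = 71854.02 s = 19.96 hours.

19.96 hours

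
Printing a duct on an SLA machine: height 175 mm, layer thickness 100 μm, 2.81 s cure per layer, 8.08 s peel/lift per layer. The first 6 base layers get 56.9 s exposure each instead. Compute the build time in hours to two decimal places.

5.38 hours

Layer count = ceil(175 / 0.1) = 1750.
Burn-in layers = 6 × (56.9 + 8.08), so 389.88 s.
Normal layers = 1744 × (2.81 + 8.08) = 18992.16 s.
Total = 389.88 + 18992.16 = 19382.04 s = 5.38 hours.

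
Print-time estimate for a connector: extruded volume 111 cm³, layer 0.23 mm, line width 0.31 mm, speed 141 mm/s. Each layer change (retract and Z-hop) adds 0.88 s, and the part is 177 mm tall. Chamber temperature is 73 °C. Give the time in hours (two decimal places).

Bead cross-section = 0.23 × 0.31, so 0.0713 mm².
Path length: 111000 mm³ / 0.0713 mm² → 1556802.2 mm.
Extrusion time = 1556802.2 / 141, so 11041.2 s.
Layer count = ceil(177 / 0.23) = 770.
Z-hop total: 770 × 0.88 → 677.6 s.
Total = 11041.2 + 677.6 = 11718.8 s = 3.26 hours.

3.26 hours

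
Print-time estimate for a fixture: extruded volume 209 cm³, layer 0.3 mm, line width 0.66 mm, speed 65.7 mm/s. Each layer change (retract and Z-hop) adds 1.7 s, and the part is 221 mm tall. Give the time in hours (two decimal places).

Bead cross-section: 0.3 × 0.66 → 0.198 mm².
Total extruded path = 209000/0.198 = 1055555.6 mm.
Time extruding: 1055555.6 / 65.7 → 16066.3 s.
Layer count = ceil(221 / 0.3) = 737.
Z-hop total = 737 × 1.7 = 1252.9 s.
Total = 16066.3 + 1252.9 = 17319.2 s = 4.81 hours.

4.81 hours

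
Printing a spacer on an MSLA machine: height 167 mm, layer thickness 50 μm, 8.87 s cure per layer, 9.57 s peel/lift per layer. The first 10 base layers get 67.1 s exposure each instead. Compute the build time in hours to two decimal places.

17.27 hours

Number of layers: 167 / 0.05 → 3340 (rounded up).
Bottom layers: 10 × (67.1 + 9.57) → 766.7 s.
Normal layers = 3330 × (8.87 + 9.57) = 61405.2 s.
Sum: 766.7 + 61405.2 = 62171.9 s → 17.27 hours.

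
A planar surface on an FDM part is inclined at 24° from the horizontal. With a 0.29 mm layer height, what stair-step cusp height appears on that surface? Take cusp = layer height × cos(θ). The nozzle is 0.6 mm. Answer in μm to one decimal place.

h_c = t·cos θ = 0.29 × 0.9135 = 0.264915 mm (264.9 μm).

264.9 μm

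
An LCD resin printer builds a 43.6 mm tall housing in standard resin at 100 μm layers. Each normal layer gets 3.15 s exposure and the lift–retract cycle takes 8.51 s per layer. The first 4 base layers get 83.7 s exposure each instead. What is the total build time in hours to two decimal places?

Layers = ⌈43.6/0.1⌉ = 436.
Base layers = 4 × (83.7 + 8.51), so 368.84 s.
Remaining layers: 432 × (3.15 + 8.51) → 5037.12 s.
Total = 368.84 + 5037.12 = 5405.96 s = 1.50 hours.

1.50 hours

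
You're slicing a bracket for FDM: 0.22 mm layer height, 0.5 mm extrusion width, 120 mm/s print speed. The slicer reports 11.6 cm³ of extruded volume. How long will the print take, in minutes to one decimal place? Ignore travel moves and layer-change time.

Extrusion cross-section = 0.22 × 0.5 = 0.11 mm².
Toolpath length = 11.6 cm³ / 0.11 mm² = 11600 / 0.11 = 105454.5 mm.
Extrusion time = 105454.5 / 120 = 878.8 s.
878.8 s = 14.6 minutes.

14.6 minutes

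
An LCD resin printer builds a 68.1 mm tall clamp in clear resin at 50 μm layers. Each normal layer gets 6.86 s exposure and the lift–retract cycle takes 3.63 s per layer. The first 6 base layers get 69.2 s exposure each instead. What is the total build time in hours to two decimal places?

Layers = ⌈68.1/0.05⌉ = 1362.
Base layers: 6 × (69.2 + 3.63) → 436.98 s.
Regular layers: 1356 × (6.86 + 3.63) → 14224.44 s.
Total = 436.98 + 14224.44 = 14661.42 s = 4.07 hours.

4.07 hours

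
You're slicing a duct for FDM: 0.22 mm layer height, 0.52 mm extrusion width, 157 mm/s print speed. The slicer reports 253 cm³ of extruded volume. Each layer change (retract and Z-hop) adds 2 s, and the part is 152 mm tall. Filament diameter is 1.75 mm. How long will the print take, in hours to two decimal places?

Line area = 0.22 × 0.52 = 0.1144 mm².
Path length: 253000 mm³ / 0.1144 mm² → 2211538.5 mm.
Extrusion time: 2211538.5 / 157 → 14086.2 s.
Layers = ⌈152/0.22⌉ = 691.
Non-print overhead = 691 × 2 = 1382 s.
Total = 14086.2 + 1382 = 15468.2 s = 4.30 hours.

4.30 hours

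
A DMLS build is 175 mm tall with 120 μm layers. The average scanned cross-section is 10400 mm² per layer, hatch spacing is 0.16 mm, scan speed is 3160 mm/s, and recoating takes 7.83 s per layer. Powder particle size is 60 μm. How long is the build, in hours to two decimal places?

Layers = ⌈175/0.12⌉ = 1459.
Hatch length per layer = 10400 / 0.16 = 65000 mm.
Per-layer scan time = 65000 / 3160, so 20.5696 s.
Layer cycle: 20.5696 + 7.83 → 28.3996 s.
1459 layers × 28.3996 s/layer = 41435.0164 s, i.e. 11.51 hours.

11.51 hours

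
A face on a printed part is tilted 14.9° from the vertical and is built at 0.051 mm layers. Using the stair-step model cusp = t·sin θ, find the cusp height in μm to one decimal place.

13.1 μm

sin(14.9°) = 0.2571, so cusp = 0.051 × 0.2571 = 0.013112 mm → 13.1 μm.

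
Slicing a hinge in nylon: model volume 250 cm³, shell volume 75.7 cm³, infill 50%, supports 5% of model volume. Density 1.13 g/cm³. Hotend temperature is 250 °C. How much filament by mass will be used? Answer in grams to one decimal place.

198.1 g

Interior volume: 250 − 75.7 → 174.3 cm³.
Deposited infill: 0.50 × 174.3 → 87.15 cm³.
Support = 0.05 × 250 = 12.5 cm³.
Total printed volume = 75.7 + 87.15 + 12.5, so 175.35 cm³.
Mass: 175.35 × 1.13 → 198.1455 g.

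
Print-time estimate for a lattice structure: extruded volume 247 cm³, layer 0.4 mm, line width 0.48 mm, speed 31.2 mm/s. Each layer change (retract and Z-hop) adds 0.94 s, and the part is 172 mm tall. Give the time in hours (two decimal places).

11.57 hours

Bead cross-section = 0.4 × 0.48, so 0.192 mm².
Path length: 247000 mm³ / 0.192 mm² → 1286458.3 mm.
Time extruding = 1286458.3 / 31.2 = 41232.6 s.
Layers = ⌈172/0.4⌉ = 430.
Layer-change overhead: 430 × 0.94 → 404.2 s.
Total = 41232.6 + 404.2 = 41636.8 s = 11.57 hours.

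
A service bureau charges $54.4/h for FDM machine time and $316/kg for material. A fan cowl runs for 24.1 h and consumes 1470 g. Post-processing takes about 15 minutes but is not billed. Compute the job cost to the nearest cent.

$1775.56

Time charge = 54.4 × 24.1 = $1311.04.
Material charge = 316 × 1470/1000, so $464.52.
Job cost: 1311.04 + 464.52 = $1775.56.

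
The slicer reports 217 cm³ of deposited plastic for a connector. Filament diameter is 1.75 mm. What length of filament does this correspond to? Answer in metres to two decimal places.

90.22 m

A = π r² = π × 0.875² = 2.4053 mm².
L = 217000 mm³ / 2.4053 mm² = 90217.44 mm, i.e. 90.22 m.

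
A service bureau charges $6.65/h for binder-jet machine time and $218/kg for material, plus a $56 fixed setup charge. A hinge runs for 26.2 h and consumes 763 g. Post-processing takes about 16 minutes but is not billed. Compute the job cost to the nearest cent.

$396.56

Time charge: 6.65 × 26.2 → $174.23.
Feedstock cost: 218 × 763/1000 → $166.334.
Adding setup: 174.23 + 166.334 + 56 → 396.564 ≈ $396.56.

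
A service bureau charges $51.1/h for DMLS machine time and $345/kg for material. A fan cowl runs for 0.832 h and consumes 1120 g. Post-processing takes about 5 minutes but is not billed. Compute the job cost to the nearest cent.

$428.92

Machine cost = 51.1 × 0.832, so $42.5152.
Material charge = 345 × 1120/1000, so $386.40.
Job cost: 42.5152 + 386.40 = 428.9152 ≈ $428.92.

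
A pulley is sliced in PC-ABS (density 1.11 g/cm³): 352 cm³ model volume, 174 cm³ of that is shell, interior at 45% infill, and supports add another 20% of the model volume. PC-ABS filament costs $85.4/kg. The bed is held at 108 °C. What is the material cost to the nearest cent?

$30.76

Interior volume = 352 − 174 = 178 cm³.
Infill deposited = 0.45 × 178, so 80.1 cm³.
Support: 0.20 × 352 → 70.4 cm³.
Total extruded = 174 + 80.1 + 70.4 = 324.5 cm³.
Mass: 324.5 × 1.11 → 360.195 g.
At $85.4/kg: 360.195/1000 × 85.4 = $30.76.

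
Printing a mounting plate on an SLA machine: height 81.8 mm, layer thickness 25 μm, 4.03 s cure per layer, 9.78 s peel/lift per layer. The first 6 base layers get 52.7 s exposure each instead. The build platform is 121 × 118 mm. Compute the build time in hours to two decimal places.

Number of layers: 81.8 / 0.025 → 3272 (rounded up).
Base layers: 6 × (52.7 + 9.78) → 374.88 s.
Normal layers: 3266 × (4.03 + 9.78) → 45103.46 s.
Total = 374.88 + 45103.46 = 45478.34 s = 12.63 hours.

12.63 hours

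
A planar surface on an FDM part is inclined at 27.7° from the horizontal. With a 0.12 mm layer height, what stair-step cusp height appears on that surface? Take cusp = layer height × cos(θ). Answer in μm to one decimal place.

106.2 μm

cos(27.7°) = 0.8854, so cusp = 0.12 × 0.8854 = 0.106248 mm → 106.2 μm.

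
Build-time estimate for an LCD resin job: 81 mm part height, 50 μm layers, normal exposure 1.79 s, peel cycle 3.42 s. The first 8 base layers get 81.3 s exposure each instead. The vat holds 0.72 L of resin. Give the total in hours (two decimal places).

2.52 hours

Number of layers: 81 / 0.05 → 1620 (rounded up).
Base layers = 8 × (81.3 + 3.42), so 677.76 s.
Regular layers = 1612 × (1.79 + 3.42) = 8398.52 s.
Sum: 677.76 + 8398.52 = 9076.28 s → 2.52 hours.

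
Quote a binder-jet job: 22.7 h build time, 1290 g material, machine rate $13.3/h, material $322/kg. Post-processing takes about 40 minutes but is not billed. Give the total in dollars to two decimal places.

$717.29

Time charge = 13.3 × 22.7, so $301.91.
Material cost = 322 × 1290/1000 = $415.38.
Total = 301.91 + 415.38 = $717.29.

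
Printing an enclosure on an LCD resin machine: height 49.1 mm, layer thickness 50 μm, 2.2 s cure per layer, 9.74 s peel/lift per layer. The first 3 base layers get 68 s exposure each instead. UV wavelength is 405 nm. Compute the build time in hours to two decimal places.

Layers = ⌈49.1/0.05⌉ = 982.
Bottom layers: 3 × (68 + 9.74) → 233.22 s.
Normal layers = 979 × (2.2 + 9.74) = 11689.26 s.
Sum: 233.22 + 11689.26 = 11922.48 s → 3.31 hours.

3.31 hours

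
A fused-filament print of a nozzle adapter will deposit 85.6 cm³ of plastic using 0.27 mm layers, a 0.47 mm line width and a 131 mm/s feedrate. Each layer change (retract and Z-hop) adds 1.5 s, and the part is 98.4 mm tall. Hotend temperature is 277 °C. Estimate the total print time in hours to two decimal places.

Extrusion cross-section: 0.27 × 0.47 → 0.1269 mm².
Path length: 85600 mm³ / 0.1269 mm² → 674546.9 mm.
Extrusion time: 674546.9 / 131 → 5149.2 s.
Layers = ⌈98.4/0.27⌉ = 365.
Z-hop total = 365 × 1.5 = 547.5 s.
Altogether 5149.2 + 547.5 = 5696.7 s, i.e. 1.58 hours.

1.58 hours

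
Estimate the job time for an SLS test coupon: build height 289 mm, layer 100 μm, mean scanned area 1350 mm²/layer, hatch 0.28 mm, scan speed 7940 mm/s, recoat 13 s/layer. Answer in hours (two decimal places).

Number of layers: 289 / 0.1 → 2890 (rounded up).
Scan path per layer: 1350 / 0.28 → 4821.4 mm.
Laser time per layer = 4821.4 / 7940, so 0.6072 s.
Layer cycle: 0.6072 + 13 → 13.6072 s.
Build time = 2890 × 13.6072 = 39324.808 s = 10.92 hours.

10.92 hours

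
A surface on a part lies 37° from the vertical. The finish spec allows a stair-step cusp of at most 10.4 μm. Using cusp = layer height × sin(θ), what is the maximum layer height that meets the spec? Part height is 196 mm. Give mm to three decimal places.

0.017 mm

sin(37°) = 0.6018; t_max = 0.0104/0.6018 = 0.017 mm.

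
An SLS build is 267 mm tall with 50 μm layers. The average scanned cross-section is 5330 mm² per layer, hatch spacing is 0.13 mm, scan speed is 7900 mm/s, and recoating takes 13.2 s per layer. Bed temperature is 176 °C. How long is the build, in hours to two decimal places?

Number of layers: 267 / 0.05 → 5340 (rounded up).
Per-layer scan distance = 5330 / 0.13 = 41000 mm.
Laser time per layer = 41000 / 7900 = 5.1899 s.
Time per layer = 5.1899 + 13.2, so 18.3899 s.
Total: 5340 × 18.3899 s = 98202.066 s → 27.28 hours.

27.28 hours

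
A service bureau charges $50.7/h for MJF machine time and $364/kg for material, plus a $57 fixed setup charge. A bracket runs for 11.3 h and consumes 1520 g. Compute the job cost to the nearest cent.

Machine-time cost = 50.7 × 11.3, so $572.91.
Material charge = 364 × 1520/1000, so $553.28.
Total = 572.91 + 553.28 + 57 = $1183.19.

$1183.19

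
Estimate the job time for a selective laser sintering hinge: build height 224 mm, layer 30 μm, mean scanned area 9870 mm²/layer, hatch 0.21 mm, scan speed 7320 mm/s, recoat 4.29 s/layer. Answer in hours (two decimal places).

22.22 hours

Number of layers: 224 / 0.03 → 7467 (rounded up).
Hatch length per layer = 9870 / 0.21 = 47000 mm.
Laser time per layer = 47000 / 7320 = 6.4208 s.
Per-layer time = 6.4208 + 4.29 = 10.7108 s.
Total: 7467 × 10.7108 s = 79977.5436 s → 22.22 hours.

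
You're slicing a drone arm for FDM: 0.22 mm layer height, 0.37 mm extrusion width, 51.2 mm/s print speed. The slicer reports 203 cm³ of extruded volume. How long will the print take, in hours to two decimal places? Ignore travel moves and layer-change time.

13.53 hours

Line area = 0.22 × 0.37, so 0.0814 mm².
Toolpath length = 203 cm³ / 0.0814 mm² = 203000 / 0.0814 = 2493857.5 mm.
Extrusion time = 2493857.5 / 51.2 = 48708.2 s.
In the requested units: 48708.2 s = 13.53 hours.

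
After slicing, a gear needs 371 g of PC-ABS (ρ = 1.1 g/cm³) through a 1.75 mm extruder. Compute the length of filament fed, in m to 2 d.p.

Volume = 371 g / 1.1 g·cm⁻³ = 337.2727 cm³ = 337272.7 mm³.
A = π r² = π × 0.875² = 2.4053 mm².
L = V/A = 337272.7/2.4053 = 140220.64 mm → 140.22 m.

140.22 m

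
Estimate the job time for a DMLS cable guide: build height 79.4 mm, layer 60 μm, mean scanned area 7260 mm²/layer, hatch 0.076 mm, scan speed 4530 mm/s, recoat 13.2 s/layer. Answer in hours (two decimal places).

Layer count = ceil(79.4 / 0.06) = 1324.
Scan path per layer = 7260 / 0.076, so 95526.3 mm.
Scan time per layer = 95526.3 / 4530, so 21.0875 s.
Layer cycle: 21.0875 + 13.2 → 34.2875 s.
1324 layers × 34.2875 s/layer = 45396.65 s, i.e. 12.61 hours.

12.61 hours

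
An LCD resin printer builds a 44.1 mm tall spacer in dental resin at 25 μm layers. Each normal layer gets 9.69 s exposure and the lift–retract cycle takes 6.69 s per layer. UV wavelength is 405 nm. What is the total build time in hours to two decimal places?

8.03 hours

Layer count = ceil(44.1 / 0.025) = 1764.
Cycle time = 9.69 + 6.69 = 16.38 s.
Build time: 1764 × 16.38 s = 28894.32 s, i.e. 8.03 hours.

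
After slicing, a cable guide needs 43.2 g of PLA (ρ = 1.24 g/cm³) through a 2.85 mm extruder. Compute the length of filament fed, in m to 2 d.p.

5.46 m

Extruded volume: 43.2/1.24 = 34.8387 cm³ (34838.7 mm³).
Cross-section of 2.85 mm filament: π·(2.85/2)² = 6.3794 mm².
Length = 34838.7 / 6.3794 = 5461.12 mm = 5.46 m.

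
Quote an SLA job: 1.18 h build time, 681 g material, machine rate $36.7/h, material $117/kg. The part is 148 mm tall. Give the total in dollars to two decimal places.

$122.98

Machine-time cost: 36.7 × 1.18 → $43.306.
Material cost: 117 × 681/1000 → $79.677.
Job cost: 43.306 + 79.677 = 122.983 ≈ $122.98.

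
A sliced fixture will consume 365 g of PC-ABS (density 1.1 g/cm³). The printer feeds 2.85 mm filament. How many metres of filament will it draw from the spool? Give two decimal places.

52.01 m

Volume = 365 g / 1.1 g·cm⁻³ = 331.8182 cm³ = 331818.2 mm³.
Cross-section of 2.85 mm filament: π·(2.85/2)² = 6.3794 mm².
Length = 331818.2 / 6.3794 = 52014.01 mm = 52.01 m.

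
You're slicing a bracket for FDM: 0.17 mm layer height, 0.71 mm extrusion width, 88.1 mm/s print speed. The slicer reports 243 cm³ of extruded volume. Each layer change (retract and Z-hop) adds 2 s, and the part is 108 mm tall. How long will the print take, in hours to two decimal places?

6.70 hours

Bead cross-section = 0.17 × 0.71, so 0.1207 mm².
Path length: 243000 mm³ / 0.1207 mm² → 2013256 mm.
Time extruding = 2013256 / 88.1 = 22851.9 s.
Number of layers: 108 / 0.17 → 636 (rounded up).
Layer-change overhead: 636 × 2 → 1272 s.
Total = 22851.9 + 1272 = 24123.9 s = 6.70 hours.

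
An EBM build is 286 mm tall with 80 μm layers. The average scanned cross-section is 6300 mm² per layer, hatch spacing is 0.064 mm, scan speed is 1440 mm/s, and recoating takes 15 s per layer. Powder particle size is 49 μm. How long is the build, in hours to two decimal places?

82.78 hours

Layers = ⌈286/0.08⌉ = 3575.
Scan path per layer: 6300 / 0.064 → 98437.5 mm.
Scan time per layer = 98437.5 / 1440 = 68.3594 s.
Per-layer time: 68.3594 + 15 → 83.3594 s.
Build time = 3575 × 83.3594 = 298009.855 s = 82.78 hours.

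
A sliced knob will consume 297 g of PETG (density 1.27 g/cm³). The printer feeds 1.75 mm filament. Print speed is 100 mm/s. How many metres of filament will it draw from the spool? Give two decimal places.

Volume = 297 g / 1.27 g·cm⁻³ = 233.8583 cm³ = 233858.3 mm³.
Cross-section of 1.75 mm filament: π·(1.75/2)² = 2.4053 mm².
Length = 233858.3 / 2.4053 = 97226.25 mm = 97.23 m.

97.23 m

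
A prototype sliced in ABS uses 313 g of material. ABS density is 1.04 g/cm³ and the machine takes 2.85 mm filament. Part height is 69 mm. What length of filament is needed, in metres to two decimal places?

47.18 m

Extruded volume: 313/1.04 = 300.9615 cm³ (300961.5 mm³).
A = π r² = π × 1.425² = 6.3794 mm².
Length = 300961.5 / 6.3794 = 47177.09 mm = 47.18 m.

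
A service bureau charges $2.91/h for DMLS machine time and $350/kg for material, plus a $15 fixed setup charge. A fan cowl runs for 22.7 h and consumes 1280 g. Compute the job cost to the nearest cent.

Machine cost = 2.91 × 22.7, so $66.057.
Material cost = 350 × 1280/1000 = $448.00.
Total = 66.057 + 448.00 + 15 = 529.057 ≈ $529.06.

$529.06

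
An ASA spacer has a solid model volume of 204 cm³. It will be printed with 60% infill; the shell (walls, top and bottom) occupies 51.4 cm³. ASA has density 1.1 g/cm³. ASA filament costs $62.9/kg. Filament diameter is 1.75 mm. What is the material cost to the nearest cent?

Volume inside the shell = 204 − 51.4 = 152.6 cm³.
Infill deposited = 0.60 × 152.6 = 91.56 cm³.
Total extruded = 51.4 + 91.56 = 142.96 cm³.
Mass = 142.96 × 1.1 = 157.256 g.
At $62.9/kg: 157.256/1000 × 62.9 = $9.89.

$9.89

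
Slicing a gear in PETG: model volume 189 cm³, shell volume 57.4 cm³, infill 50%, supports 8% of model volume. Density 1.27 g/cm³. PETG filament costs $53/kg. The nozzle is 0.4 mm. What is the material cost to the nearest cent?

$9.31

Infill region = 189 − 57.4, so 131.6 cm³.
Infill deposited = 0.50 × 131.6, so 65.8 cm³.
Support = 0.08 × 189 = 15.12 cm³.
Total extruded: 57.4 + 65.8 + 15.12 → 138.32 cm³.
Mass = 138.32 × 1.27, so 175.6664 g.
At $53/kg: 175.6664/1000 × 53 = $9.31.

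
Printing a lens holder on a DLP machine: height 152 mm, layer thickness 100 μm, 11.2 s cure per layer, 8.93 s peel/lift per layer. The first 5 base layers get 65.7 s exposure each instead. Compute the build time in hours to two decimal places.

8.58 hours

Layer count = ceil(152 / 0.1) = 1520.
Base layers: 5 × (65.7 + 8.93) → 373.15 s.
Normal layers = 1515 × (11.2 + 8.93), so 30496.95 s.
Total = 373.15 + 30496.95 = 30870.1 s = 8.58 hours.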